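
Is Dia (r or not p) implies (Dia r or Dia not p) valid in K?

Tableau for the negation not (Dia (r or not p) implies (Dia r or Dia not p)):
1. not (Dia (r or not p) implies (Dia r or Dia not p)), u
2. Dia (r or not p), u
3. not (Dia r or Dia not p), u
4. not Dia r, u
5. not Dia not p, u
6. r or not p, v
7. not r, v
8. p, v
9. not p, v
Accessibility: uRv
Branch closes: p and not p both at v.
All branches of the negation close; one closing branch shown above.

Valid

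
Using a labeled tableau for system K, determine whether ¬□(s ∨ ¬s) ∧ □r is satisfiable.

Unsatisfiable

1. ¬□(s ∨ ¬s) ∧ □r, w0
2. ¬□(s ∨ ¬s), w0   [∧-rule on 1]
3. □r, w0   [∧-rule on 1]
4. ¬(s ∨ ¬s), w1   [¬□-rule on 2: fresh world w1, w0Rw1]
5. ¬s, w1   [¬∨-rule on 4]
6. s, w1   [¬∨-rule on 4]
Accessibility: w0Rw1
Branch closes: s and ¬s both at w1.
Every branch closes; the branch above is one of them.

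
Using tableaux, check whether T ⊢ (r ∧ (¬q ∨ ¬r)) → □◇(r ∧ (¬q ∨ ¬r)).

Tableau for the negation ¬((r ∧ (¬q ∨ ¬r)) → □◇(r ∧ (¬q ∨ ¬r))):
1. ¬((r ∧ (¬q ∨ ¬r)) → □◇(r ∧ (¬q ∨ ¬r))), 0
2. r ∧ (¬q ∨ ¬r), 0
3. ¬□◇(r ∧ (¬q ∨ ¬r)), 0
4. r, 0
5. ¬q ∨ ¬r, 0
6. ¬q, 0
7. ¬◇(r ∧ (¬q ∨ ¬r)), 1
8. ¬(r ∧ (¬q ∨ ¬r)), 1
9. ¬(¬q ∨ ¬r), 1
10. q, 1
11. r, 1
Accessibility: 0R0, 0R1, 1R1
The negation has an open branch (countermodel exists).

Invalid (countermodel exists)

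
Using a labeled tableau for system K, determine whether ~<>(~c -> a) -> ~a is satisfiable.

Satisfiable (open branch found)

1. ~<>(~c -> a) -> ~a, 0
2. ~a, 0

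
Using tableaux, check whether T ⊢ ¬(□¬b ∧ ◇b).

Tableau for the negation □¬b ∧ ◇b:
1. □¬b ∧ ◇b, 0
2. □¬b, 0
3. ◇b, 0
4. ¬b, 0
5. b, 1
6. ¬b, 1
Accessibility: 0R0, 0R1, 1R1
Branch closes: b and ¬b both at 1.
All branches of the negation close; one closing branch shown above.

Valid in T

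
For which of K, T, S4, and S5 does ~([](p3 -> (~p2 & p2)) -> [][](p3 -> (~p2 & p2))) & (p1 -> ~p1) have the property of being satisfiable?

K, T

T-tableau for the formula:
1. ~([](p3 -> (~p2 & p2)) -> [][](p3 -> (~p2 & p2))) & (p1 -> ~p1), 0
2. ~([](p3 -> (~p2 & p2)) -> [][](p3 -> (~p2 & p2))), 0
3. p1 -> ~p1, 0
4. [](p3 -> (~p2 & p2)), 0
5. ~[][](p3 -> (~p2 & p2)), 0
6. p3 -> (~p2 & p2), 0
7. ~p1, 0
8. ~p3, 0
9. ~[](p3 -> (~p2 & p2)), 1
10. p3 -> (~p2 & p2), 1
11. ~p3, 1
12. ~(p3 -> (~p2 & p2)), 2
13. p3, 2
14. ~(~p2 & p2), 2
15. ~p2, 2
Accessibility: 0R0, 0R1, 1R1, 1R2, 2R2
Complete open branch: satisfiable in T, hence also in K (this T-model is also a K-model).
S4-tableau for the formula:
1. ~([](p3 -> (~p2 & p2)) -> [][](p3 -> (~p2 & p2))) & (p1 -> ~p1), 0
2. ~([](p3 -> (~p2 & p2)) -> [][](p3 -> (~p2 & p2))), 0
3. p1 -> ~p1, 0
4. [](p3 -> (~p2 & p2)), 0
5. ~[][](p3 -> (~p2 & p2)), 0
6. p3 -> (~p2 & p2), 0
7. ~p1, 0
8. ~p3, 0
9. ~[](p3 -> (~p2 & p2)), 1
10. p3 -> (~p2 & p2), 1
11. ~p3, 1
12. ~(p3 -> (~p2 & p2)), 2
13. p3, 2
14. ~(~p2 & p2), 2
15. p3 -> (~p2 & p2), 2
16. ~p2, 2
17. ~p2 & p2, 2
18. p2, 2
Accessibility: 0R0, 0R1, 0R2, 1R1, 1R2, 2R2
Branch closes: p2 and ~p2 both at 2.
Every branch closes (one shown): unsatisfiable in S4, hence also in S5 (every S5-frame is an S4-frame).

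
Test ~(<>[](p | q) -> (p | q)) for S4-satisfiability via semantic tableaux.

1. ~(<>[](p | q) -> (p | q)), w0
2. <>[](p | q), w0
3. ~(p | q), w0
4. ~p, w0
5. ~q, w0
6. [](p | q), w1
7. p | q, w1
8. q, w1
Accessibility: w0Rw0, w0Rw1, w1Rw1

Yes, satisfiable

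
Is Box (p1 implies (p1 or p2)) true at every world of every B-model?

Valid

Tableau for the negation not Box (p1 implies (p1 or p2)):
1. not Box (p1 implies (p1 or p2)), w0
2. not (p1 implies (p1 or p2)), w1
3. p1, w1
4. not (p1 or p2), w1
5. not p1, w1
6. not p2, w1
Accessibility: w0Rw0, w0Rw1, w1Rw0, w1Rw1
Branch closes: p1 and not p1 both at w1.
Every branch of the negation's tableau closes; the branch above is one of them.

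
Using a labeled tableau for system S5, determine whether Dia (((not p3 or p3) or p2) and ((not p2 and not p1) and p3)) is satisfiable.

Yes, satisfiable

1. Dia (((not p3 or p3) or p2) and ((not p2 and not p1) and p3)), 0
2. ((not p3 or p3) or p2) and ((not p2 and not p1) and p3), 1
3. (not p3 or p3) or p2, 1
4. (not p2 and not p1) and p3, 1
5. not p2 and not p1, 1
6. p3, 1
7. not p2, 1
8. not p1, 1
9. not p3 or p3, 1
Accessibility: 0R0, 0R1, 1R0, 1R1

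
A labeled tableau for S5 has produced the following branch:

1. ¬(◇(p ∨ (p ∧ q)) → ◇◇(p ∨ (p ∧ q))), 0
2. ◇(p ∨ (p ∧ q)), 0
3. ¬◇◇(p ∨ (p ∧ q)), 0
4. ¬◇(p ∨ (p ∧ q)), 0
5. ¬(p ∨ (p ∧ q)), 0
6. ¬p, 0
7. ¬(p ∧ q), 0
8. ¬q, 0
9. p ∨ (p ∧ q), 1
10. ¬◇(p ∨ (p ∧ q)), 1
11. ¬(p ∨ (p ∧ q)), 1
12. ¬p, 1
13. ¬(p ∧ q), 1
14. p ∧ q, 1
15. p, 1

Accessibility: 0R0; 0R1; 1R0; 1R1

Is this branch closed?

Both p and ¬p appear at 1.

Yes, closed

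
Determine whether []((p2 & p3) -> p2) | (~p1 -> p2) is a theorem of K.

Valid

Tableau for the negation ~([]((p2 & p3) -> p2) | (~p1 -> p2)):
1. ~([]((p2 & p3) -> p2) | (~p1 -> p2)), w0
2. ~[]((p2 & p3) -> p2), w0
3. ~(~p1 -> p2), w0
4. ~p1, w0
5. ~p2, w0
6. ~((p2 & p3) -> p2), w1
7. p2 & p3, w1
8. ~p2, w1
9. p2, w1
10. p3, w1
Accessibility: w0Rw1
Branch closes: p2 and ~p2 both at w1.
All branches of the negation close; one closing branch shown above.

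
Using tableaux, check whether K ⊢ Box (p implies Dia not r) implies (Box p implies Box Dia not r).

Valid

Tableau for the negation not (Box (p implies Dia not r) implies (Box p implies Box Dia not r)):
1. not (Box (p implies Dia not r) implies (Box p implies Box Dia not r)), 0
2. Box (p implies Dia not r), 0
3. not (Box p implies Box Dia not r), 0
4. Box p, 0
5. not Box Dia not r, 0
6. not Dia not r, 1
7. p implies Dia not r, 1
8. p, 1
9. Dia not r, 1
10. not r, 2
11. r, 2
Accessibility: 0R1, 1R2
Branch closes: r and not r both at 2.
Every branch of the negation's tableau closes; the branch above is one of them.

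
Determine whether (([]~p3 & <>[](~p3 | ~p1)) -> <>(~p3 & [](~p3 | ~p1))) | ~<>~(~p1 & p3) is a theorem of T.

Tableau for the negation ~((([]~p3 & <>[](~p3 | ~p1)) -> <>(~p3 & [](~p3 | ~p1))) | ~<>~(~p1 & p3)):
1. ~((([]~p3 & <>[](~p3 | ~p1)) -> <>(~p3 & [](~p3 | ~p1))) | ~<>~(~p1 & p3)), 0
2. ~(([]~p3 & <>[](~p3 | ~p1)) -> <>(~p3 & [](~p3 | ~p1))), 0
3. <>~(~p1 & p3), 0
4. []~p3 & <>[](~p3 | ~p1), 0
5. ~<>(~p3 & [](~p3 | ~p1)), 0
6. []~p3, 0
7. <>[](~p3 | ~p1), 0
8. ~(~p3 & [](~p3 | ~p1)), 0
9. ~p3, 0
10. ~[](~p3 | ~p1), 0
11. ~(~p1 & p3), 1
12. ~(~p3 & [](~p3 | ~p1)), 1
13. ~p3, 1
14. ~[](~p3 | ~p1), 1
15. [](~p3 | ~p1), 2
16. ~(~p3 & [](~p3 | ~p1)), 2
17. ~p3, 2
18. ~p3 | ~p1, 2
19. ~[](~p3 | ~p1), 2
20. ~p1, 2
21. ~(~p3 | ~p1), 3
22. p3, 3
23. p1, 3
24. ~(~p3 & [](~p3 | ~p1)), 3
25. ~p3, 3
Accessibility: 0R0, 0R1, 0R2, 0R3, 1R1, 2R2, 3R3
Branch closes: p3 and ~p3 both at 3.
Every branch of the negation's tableau closes; the branch above is one of them.

Valid in T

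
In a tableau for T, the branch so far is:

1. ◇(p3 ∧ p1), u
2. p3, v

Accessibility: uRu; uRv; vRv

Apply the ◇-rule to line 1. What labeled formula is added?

a fresh world w with uRw, and p3 ∧ p1 at w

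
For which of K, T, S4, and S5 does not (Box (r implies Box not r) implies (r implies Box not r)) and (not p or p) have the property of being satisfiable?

K

K-tableau for the formula:
1. not (Box (r implies Box not r) implies (r implies Box not r)) and (not p or p), u
2. not (Box (r implies Box not r) implies (r implies Box not r)), u
3. not p or p, u
4. Box (r implies Box not r), u
5. not (r implies Box not r), u
6. r, u
7. not Box not r, u
8. p, u
9. r, v
10. r implies Box not r, v
11. Box not r, v
Accessibility: uRv
Complete open branch: satisfiable in K.
T-tableau for the formula:
1. not (Box (r implies Box not r) implies (r implies Box not r)) and (not p or p), u
2. not (Box (r implies Box not r) implies (r implies Box not r)), u
3. not p or p, u
4. Box (r implies Box not r), u
5. not (r implies Box not r), u
6. r, u
7. not Box not r, u
8. r implies Box not r, u
9. p, u
10. Box not r, u
11. not r, u
Accessibility: uRu
Branch closes: r and not r both at u.
Every branch closes (one shown): unsatisfiable in T, hence also in S4, S5 (every S4/S5-frame is a T-frame).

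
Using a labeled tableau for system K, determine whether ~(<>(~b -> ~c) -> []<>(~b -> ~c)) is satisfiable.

1. ~(<>(~b -> ~c) -> []<>(~b -> ~c)), u
2. <>(~b -> ~c), u   [~->-rule on 1]
3. ~[]<>(~b -> ~c), u   [~->-rule on 1]
4. ~b -> ~c, v   [<>-rule on 2: fresh world v, uRv]
5. ~c, v   [->-rule on 4 (branches; this branch)]
6. ~<>(~b -> ~c), w   [~[]-rule on 3: fresh world w, uRw]
Accessibility: uRv, uRw

Satisfiable (open branch found)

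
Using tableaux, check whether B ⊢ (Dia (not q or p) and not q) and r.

Tableau for the negation not ((Dia (not q or p) and not q) and r):
1. not ((Dia (not q or p) and not q) and r), 0
2. not r, 0   [neg-and-rule on 1 (branches; this branch)]
Accessibility: 0R0
The negation has an open branch (countermodel exists).

No, not valid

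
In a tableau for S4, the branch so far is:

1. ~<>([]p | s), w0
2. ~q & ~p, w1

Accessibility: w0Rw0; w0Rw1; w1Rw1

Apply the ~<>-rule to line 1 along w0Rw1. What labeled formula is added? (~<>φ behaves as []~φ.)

~([]p | s), w1

~<>φ behaves as []~φ: propagate the negated body to each accessible world.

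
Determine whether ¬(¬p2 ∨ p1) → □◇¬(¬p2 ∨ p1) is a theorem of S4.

Tableau for the negation ¬(¬(¬p2 ∨ p1) → □◇¬(¬p2 ∨ p1)):
1. ¬(¬(¬p2 ∨ p1) → □◇¬(¬p2 ∨ p1)), 0
2. ¬(¬p2 ∨ p1), 0
3. ¬□◇¬(¬p2 ∨ p1), 0
4. p2, 0
5. ¬p1, 0
6. ¬◇¬(¬p2 ∨ p1), 1
7. ¬p2 ∨ p1, 1
8. p1, 1
Accessibility: 0R0, 0R1, 1R1
The negation has an open branch (countermodel exists).

No, not valid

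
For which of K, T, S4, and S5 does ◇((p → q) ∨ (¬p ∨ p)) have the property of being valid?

T, S4, S5

K-tableau for the negation ¬◇((p → q) ∨ (¬p ∨ p)):
1. ¬◇((p → q) ∨ (¬p ∨ p)), u
Complete open branch: countermodel on a K-frame, so not valid in K.
T-tableau for the negation ¬◇((p → q) ∨ (¬p ∨ p)):
1. ¬◇((p → q) ∨ (¬p ∨ p)), u
2. ¬((p → q) ∨ (¬p ∨ p)), u   [¬◇-rule on 1 via uRu]
3. ¬(p → q), u   [¬∨-rule on 2]
4. ¬(¬p ∨ p), u   [¬∨-rule on 2]
5. p, u   [¬→-rule on 3]
6. ¬q, u   [¬→-rule on 3]
7. ¬p, u   [¬∨-rule on 4]
Accessibility: uRu
Branch closes: p and ¬p both at u.
Every branch closes (one shown): valid in T, hence also in S4, S5 (every theorem of T is a theorem of S4 and S5).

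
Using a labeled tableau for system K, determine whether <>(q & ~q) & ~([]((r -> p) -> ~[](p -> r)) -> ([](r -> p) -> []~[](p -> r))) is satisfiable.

1. <>(q & ~q) & ~([]((r -> p) -> ~[](p -> r)) -> ([](r -> p) -> []~[](p -> r))), 0
2. <>(q & ~q), 0
3. ~([]((r -> p) -> ~[](p -> r)) -> ([](r -> p) -> []~[](p -> r))), 0
4. []((r -> p) -> ~[](p -> r)), 0
5. ~([](r -> p) -> []~[](p -> r)), 0
6. [](r -> p), 0
7. ~[]~[](p -> r), 0
8. q & ~q, 1
9. q, 1
10. ~q, 1
Accessibility: 0R1
Branch closes: q and ~q both at 1.
Every branch closes; the branch above is one of them.

Unsatisfiable (every branch closes)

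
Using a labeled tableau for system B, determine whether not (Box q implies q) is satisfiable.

Unsatisfiable

1. not (Box q implies q), 0
2. Box q, 0
3. not q, 0
4. q, 0
Accessibility: 0R0
Branch closes: q and not q both at 0.
Every branch closes; the branch above is one of them.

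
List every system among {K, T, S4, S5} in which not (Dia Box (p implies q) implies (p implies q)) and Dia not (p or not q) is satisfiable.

S5-tableau for the formula:
1. not (Dia Box (p implies q) implies (p implies q)) and Dia not (p or not q), u
2. not (Dia Box (p implies q) implies (p implies q)), u
3. Dia not (p or not q), u
4. Dia Box (p implies q), u
5. not (p implies q), u
6. p, u
7. not q, u
8. not (p or not q), v
9. not p, v
10. q, v
11. Box (p implies q), w
12. p implies q, u
13. p implies q, v
14. p implies q, w
15. q, u
Accessibility: uRu, uRv, uRw, vRu, vRv, vRw, wRu, wRv, wRw
Branch closes: q and not q both at u.
Every branch closes (one shown): unsatisfiable in S5.
S4-tableau for the formula:
1. not (Dia Box (p implies q) implies (p implies q)) and Dia not (p or not q), u
2. not (Dia Box (p implies q) implies (p implies q)), u
3. Dia not (p or not q), u
4. Dia Box (p implies q), u
5. not (p implies q), u
6. p, u
7. not q, u
8. not (p or not q), v
9. not p, v
10. q, v
11. Box (p implies q), w
12. p implies q, w
13. q, w
Accessibility: uRu, uRv, uRw, vRv, wRw
Complete open branch: satisfiable in S4, hence also in K, T (this S4-model is also a K-model and a T-model).

K, T, S4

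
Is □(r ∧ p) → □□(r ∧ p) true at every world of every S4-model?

Yes, valid

Tableau for the negation ¬(□(r ∧ p) → □□(r ∧ p)):
1. ¬(□(r ∧ p) → □□(r ∧ p)), u
2. □(r ∧ p), u
3. ¬□□(r ∧ p), u
4. r ∧ p, u
5. r, u
6. p, u
7. ¬□(r ∧ p), v
8. r ∧ p, v
9. r, v
10. p, v
11. ¬(r ∧ p), w
12. r ∧ p, w
13. r, w
14. p, w
15. ¬p, w
Accessibility: uRu, uRv, uRw, vRv, vRw, wRw
Branch closes: p and ¬p both at w.
Every branch of the negation's tableau closes; the branch above is one of them.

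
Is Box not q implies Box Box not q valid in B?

No, not valid

Tableau for the negation not (Box not q implies Box Box not q):
1. not (Box not q implies Box Box not q), w0
2. Box not q, w0
3. not Box Box not q, w0
4. not q, w0
5. not Box not q, w1
6. not q, w1
7. q, w2
Accessibility: w0Rw0, w0Rw1, w1Rw0, w1Rw1, w1Rw2, w2Rw1, w2Rw2
The negation has an open branch (countermodel exists).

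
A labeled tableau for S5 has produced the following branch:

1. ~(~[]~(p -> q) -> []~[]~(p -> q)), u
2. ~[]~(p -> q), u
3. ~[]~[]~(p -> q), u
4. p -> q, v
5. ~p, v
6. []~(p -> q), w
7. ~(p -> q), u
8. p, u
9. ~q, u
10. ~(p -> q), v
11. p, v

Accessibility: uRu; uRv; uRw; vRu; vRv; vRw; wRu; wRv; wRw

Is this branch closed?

Both p and ~p appear at v.

Yes, closed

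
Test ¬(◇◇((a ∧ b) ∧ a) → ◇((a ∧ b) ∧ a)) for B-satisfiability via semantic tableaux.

1. ¬(◇◇((a ∧ b) ∧ a) → ◇((a ∧ b) ∧ a)), w0
2. ◇◇((a ∧ b) ∧ a), w0   [¬→-rule on 1]
3. ¬◇((a ∧ b) ∧ a), w0   [¬→-rule on 1]
4. ¬((a ∧ b) ∧ a), w0   [¬◇-rule on 3 via w0Rw0]
5. ¬a, w0   [¬∧-rule on 4 (branches; this branch)]
6. ◇((a ∧ b) ∧ a), w1   [◇-rule on 2: fresh world w1, w0Rw1]
7. ¬((a ∧ b) ∧ a), w1   [¬◇-rule on 3 via w0Rw1]
8. ¬a, w1   [¬∧-rule on 7 (branches; this branch)]
9. (a ∧ b) ∧ a, w2   [◇-rule on 6: fresh world w2, w1Rw2]
10. a ∧ b, w2   [∧-rule on 9]
11. a, w2   [∧-rule on 9]
12. b, w2   [∧-rule on 10]
Accessibility: w0Rw0, w0Rw1, w1Rw0, w1Rw1, w1Rw2, w2Rw1, w2Rw2

Yes, satisfiable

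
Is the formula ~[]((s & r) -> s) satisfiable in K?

Unsatisfiable (every branch closes)

1. ~[]((s & r) -> s), w0
2. ~((s & r) -> s), w1
3. s & r, w1
4. ~s, w1
5. s, w1
6. r, w1
Accessibility: w0Rw1
Branch closes: s and ~s both at w1.
All branches of the tableau close; one closing branch shown above.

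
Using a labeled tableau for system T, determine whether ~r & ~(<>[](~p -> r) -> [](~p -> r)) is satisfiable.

1. ~r & ~(<>[](~p -> r) -> [](~p -> r)), u
2. ~r, u
3. ~(<>[](~p -> r) -> [](~p -> r)), u
4. <>[](~p -> r), u
5. ~[](~p -> r), u
6. [](~p -> r), v
7. ~p -> r, v
8. r, v
9. ~(~p -> r), w
10. ~p, w
11. ~r, w
Accessibility: uRu, uRv, uRw, vRv, wRw

Satisfiable (open branch found)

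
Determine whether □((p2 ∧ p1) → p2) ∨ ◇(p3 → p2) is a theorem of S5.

Yes, valid

Tableau for the negation ¬(□((p2 ∧ p1) → p2) ∨ ◇(p3 → p2)):
1. ¬(□((p2 ∧ p1) → p2) ∨ ◇(p3 → p2)), w0
2. ¬□((p2 ∧ p1) → p2), w0
3. ¬◇(p3 → p2), w0
4. ¬(p3 → p2), w0
5. p3, w0
6. ¬p2, w0
7. ¬((p2 ∧ p1) → p2), w1
8. p2 ∧ p1, w1
9. ¬p2, w1
10. p2, w1
11. p1, w1
Accessibility: w0Rw0, w0Rw1, w1Rw0, w1Rw1
Branch closes: p2 and ¬p2 both at w1.
Every branch of the negation's tableau closes; the branch above is one of them.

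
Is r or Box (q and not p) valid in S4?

Tableau for the negation not (r or Box (q and not p)):
1. not (r or Box (q and not p)), u
2. not r, u
3. not Box (q and not p), u
4. not (q and not p), v
5. p, v
Accessibility: uRu, uRv, vRv
The negation has an open branch (countermodel exists).

Not valid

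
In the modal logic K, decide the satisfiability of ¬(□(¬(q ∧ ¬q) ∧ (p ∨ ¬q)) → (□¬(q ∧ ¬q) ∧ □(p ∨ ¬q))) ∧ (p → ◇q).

1. ¬(□(¬(q ∧ ¬q) ∧ (p ∨ ¬q)) → (□¬(q ∧ ¬q) ∧ □(p ∨ ¬q))) ∧ (p → ◇q), w0
2. ¬(□(¬(q ∧ ¬q) ∧ (p ∨ ¬q)) → (□¬(q ∧ ¬q) ∧ □(p ∨ ¬q))), w0
3. p → ◇q, w0
4. □(¬(q ∧ ¬q) ∧ (p ∨ ¬q)), w0
5. ¬(□¬(q ∧ ¬q) ∧ □(p ∨ ¬q)), w0
6. ◇q, w0
7. ¬□(p ∨ ¬q), w0
8. q, w1
9. ¬(q ∧ ¬q) ∧ (p ∨ ¬q), w1
10. ¬(q ∧ ¬q), w1
11. p ∨ ¬q, w1
12. p, w1
13. ¬(p ∨ ¬q), w2
14. ¬p, w2
15. q, w2
16. ¬(q ∧ ¬q) ∧ (p ∨ ¬q), w2
17. ¬(q ∧ ¬q), w2
18. p ∨ ¬q, w2
19. ¬q, w2
Accessibility: w0Rw1, w0Rw2
Branch closes: q and ¬q both at w2.
Every branch closes; the branch above is one of them.

Unsatisfiable (every branch closes)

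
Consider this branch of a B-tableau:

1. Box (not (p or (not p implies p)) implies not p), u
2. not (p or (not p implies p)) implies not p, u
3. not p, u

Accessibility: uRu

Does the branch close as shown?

Open

No world carries both an atom and its negation.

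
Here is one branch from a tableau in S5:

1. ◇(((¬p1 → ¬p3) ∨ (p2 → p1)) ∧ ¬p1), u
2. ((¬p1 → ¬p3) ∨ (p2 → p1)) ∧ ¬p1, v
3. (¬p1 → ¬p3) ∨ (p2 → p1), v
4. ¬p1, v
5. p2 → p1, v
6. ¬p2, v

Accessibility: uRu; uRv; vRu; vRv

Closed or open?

Not closed

There is no literal clash: for every atom and world, at most one sign appears.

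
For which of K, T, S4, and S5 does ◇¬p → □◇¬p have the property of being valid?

S5

S4-tableau for the negation ¬(◇¬p → □◇¬p):
1. ¬(◇¬p → □◇¬p), 0
2. ◇¬p, 0
3. ¬□◇¬p, 0
4. ¬p, 1
5. ¬◇¬p, 2
6. p, 2
Accessibility: 0R0, 0R1, 0R2, 1R1, 2R2
Complete open branch: countermodel on an S4-frame, so not valid in S4, nor in K, T (the same frame is also a K-frame and a T-frame).
S5-tableau for the negation ¬(◇¬p → □◇¬p):
1. ¬(◇¬p → □◇¬p), 0
2. ◇¬p, 0
3. ¬□◇¬p, 0
4. ¬p, 1
5. ¬◇¬p, 2
6. p, 0
7. p, 1
Accessibility: 0R0, 0R1, 0R2, 1R0, 1R1, 1R2, 2R0, 2R1, 2R2
Branch closes: p and ¬p both at 1.
Every branch closes (one shown): valid in S5.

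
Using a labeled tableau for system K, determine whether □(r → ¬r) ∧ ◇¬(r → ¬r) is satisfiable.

Unsatisfiable

1. □(r → ¬r) ∧ ◇¬(r → ¬r), w0
2. □(r → ¬r), w0   [∧-rule on 1]
3. ◇¬(r → ¬r), w0   [∧-rule on 1]
4. ¬(r → ¬r), w1   [◇-rule on 3: fresh world w1, w0Rw1]
5. r, w1   [¬→-rule on 4]
6. r → ¬r, w1   [□-rule on 2 via w0Rw1]
7. ¬r, w1   [→-rule on 6 (branches; this branch)]
Accessibility: w0Rw1
Branch closes: r and ¬r both at w1.
(One branch shown.) All branches close.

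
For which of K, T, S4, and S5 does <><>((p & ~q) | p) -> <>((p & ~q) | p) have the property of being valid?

S4, S5

S4-tableau for the negation ~(<><>((p & ~q) | p) -> <>((p & ~q) | p)):
1. ~(<><>((p & ~q) | p) -> <>((p & ~q) | p)), u
2. <><>((p & ~q) | p), u
3. ~<>((p & ~q) | p), u
4. ~((p & ~q) | p), u
5. ~(p & ~q), u
6. ~p, u
7. q, u
8. <>((p & ~q) | p), v
9. ~((p & ~q) | p), v
10. ~(p & ~q), v
11. ~p, v
12. q, v
13. (p & ~q) | p, w
14. ~((p & ~q) | p), w
15. ~(p & ~q), w
16. ~p, w
17. p & ~q, w
18. p, w
19. ~q, w
Accessibility: uRu, uRv, uRw, vRv, vRw, wRw
Branch closes: p and ~p both at w.
Every branch closes (one shown): valid in S4, hence also in S5 (every theorem of S4 is a theorem of S5).
T-tableau for the negation ~(<><>((p & ~q) | p) -> <>((p & ~q) | p)):
1. ~(<><>((p & ~q) | p) -> <>((p & ~q) | p)), u
2. <><>((p & ~q) | p), u
3. ~<>((p & ~q) | p), u
4. ~((p & ~q) | p), u
5. ~(p & ~q), u
6. ~p, u
7. q, u
8. <>((p & ~q) | p), v
9. ~((p & ~q) | p), v
10. ~(p & ~q), v
11. ~p, v
12. q, v
13. (p & ~q) | p, w
14. p, w
Accessibility: uRu, uRv, vRv, vRw, wRw
Complete open branch: countermodel on a T-frame, so not valid in T, nor in K (the same frame is also a K-frame).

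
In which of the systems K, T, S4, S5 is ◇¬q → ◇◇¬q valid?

K-tableau for the negation ¬(◇¬q → ◇◇¬q):
1. ¬(◇¬q → ◇◇¬q), w0
2. ◇¬q, w0
3. ¬◇◇¬q, w0
4. ¬q, w1
5. ¬◇¬q, w1
Accessibility: w0Rw1
Complete open branch: countermodel on a K-frame, so not valid in K.
T-tableau for the negation ¬(◇¬q → ◇◇¬q):
1. ¬(◇¬q → ◇◇¬q), w0
2. ◇¬q, w0
3. ¬◇◇¬q, w0
4. ¬◇¬q, w0
5. q, w0
6. ¬q, w1
7. ¬◇¬q, w1
8. q, w1
Accessibility: w0Rw0, w0Rw1, w1Rw1
Branch closes: q and ¬q both at w1.
Every branch closes (one shown): valid in T, hence also in S4, S5 (every theorem of T is a theorem of S4 and S5).

T, S4, S5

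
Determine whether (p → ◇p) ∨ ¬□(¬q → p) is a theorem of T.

Tableau for the negation ¬((p → ◇p) ∨ ¬□(¬q → p)):
1. ¬((p → ◇p) ∨ ¬□(¬q → p)), 0
2. ¬(p → ◇p), 0   [¬∨-rule on 1]
3. □(¬q → p), 0   [¬∨-rule on 1]
4. p, 0   [¬→-rule on 2]
5. ¬◇p, 0   [¬→-rule on 2]
6. ¬q → p, 0   [□-rule on 3 via 0R0]
7. ¬p, 0   [¬◇-rule on 5 via 0R0]
Accessibility: 0R0
Branch closes: p and ¬p both at 0.
Every branch of the negation's tableau closes; the branch above is one of them.

Valid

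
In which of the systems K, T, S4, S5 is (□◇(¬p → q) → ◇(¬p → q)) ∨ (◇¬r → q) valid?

T, S4, S5

T-tableau for the negation ¬((□◇(¬p → q) → ◇(¬p → q)) ∨ (◇¬r → q)):
1. ¬((□◇(¬p → q) → ◇(¬p → q)) ∨ (◇¬r → q)), u
2. ¬(□◇(¬p → q) → ◇(¬p → q)), u
3. ¬(◇¬r → q), u
4. □◇(¬p → q), u
5. ¬◇(¬p → q), u
6. ◇¬r, u
7. ¬q, u
8. ◇(¬p → q), u
9. ¬(¬p → q), u
10. ¬p, u
11. ¬r, v
12. ◇(¬p → q), v
13. ¬(¬p → q), v
14. ¬p, v
15. ¬q, v
16. ¬p → q, w
17. ◇(¬p → q), w
18. ¬(¬p → q), w
19. ¬p, w
20. ¬q, w
21. q, w
Accessibility: uRu, uRv, uRw, vRv, wRw
Branch closes: q and ¬q both at w.
Every branch closes (one shown): valid in T, hence also in S4, S5 (every theorem of T is a theorem of S4 and S5).
K-tableau for the negation ¬((□◇(¬p → q) → ◇(¬p → q)) ∨ (◇¬r → q)):
1. ¬((□◇(¬p → q) → ◇(¬p → q)) ∨ (◇¬r → q)), u
2. ¬(□◇(¬p → q) → ◇(¬p → q)), u
3. ¬(◇¬r → q), u
4. □◇(¬p → q), u
5. ¬◇(¬p → q), u
6. ◇¬r, u
7. ¬q, u
8. ¬r, v
9. ◇(¬p → q), v
10. ¬(¬p → q), v
11. ¬p, v
12. ¬q, v
13. ¬p → q, w
14. q, w
Accessibility: uRv, vRw
Complete open branch: countermodel on a K-frame, so not valid in K.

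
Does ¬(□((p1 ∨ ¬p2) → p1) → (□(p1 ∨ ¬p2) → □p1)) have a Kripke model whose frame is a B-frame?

Unsatisfiable (every branch closes)

1. ¬(□((p1 ∨ ¬p2) → p1) → (□(p1 ∨ ¬p2) → □p1)), 0
2. □((p1 ∨ ¬p2) → p1), 0   [¬→-rule on 1]
3. ¬(□(p1 ∨ ¬p2) → □p1), 0   [¬→-rule on 1]
4. □(p1 ∨ ¬p2), 0   [¬→-rule on 3]
5. ¬□p1, 0   [¬→-rule on 3]
6. (p1 ∨ ¬p2) → p1, 0   [□-rule on 2 via 0R0]
7. p1 ∨ ¬p2, 0   [□-rule on 4 via 0R0]
8. p1, 0   [→-rule on 6 (branches; this branch)]
9. ¬p2, 0   [∨-rule on 7 (branches; this branch)]
10. ¬p1, 1   [¬□-rule on 5: fresh world 1, 0R1]
11. (p1 ∨ ¬p2) → p1, 1   [□-rule on 2 via 0R1]
12. p1 ∨ ¬p2, 1   [□-rule on 4 via 0R1]
13. ¬(p1 ∨ ¬p2), 1   [→-rule on 11 (branches; this branch)]
14. p2, 1   [¬∨-rule on 13]
15. ¬p2, 1   [∨-rule on 12 (branches; this branch)]
Accessibility: 0R0, 0R1, 1R0, 1R1
Branch closes: p2 and ¬p2 both at 1.
(One branch shown.) All branches close.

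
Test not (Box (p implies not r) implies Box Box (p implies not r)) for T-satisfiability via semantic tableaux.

1. not (Box (p implies not r) implies Box Box (p implies not r)), u
2. Box (p implies not r), u   [neg-implies-rule on 1]
3. not Box Box (p implies not r), u   [neg-implies-rule on 1]
4. p implies not r, u   [Box-rule on 2 via uRu]
5. not r, u   [implies-rule on 4 (branches; this branch)]
6. not Box (p implies not r), v   [neg-Box-rule on 3: fresh world v, uRv]
7. p implies not r, v   [Box-rule on 2 via uRv]
8. not r, v   [implies-rule on 7 (branches; this branch)]
9. not (p implies not r), w   [neg-Box-rule on 6: fresh world w, vRw]
10. p, w   [neg-implies-rule on 9]
11. r, w   [neg-implies-rule on 9]
Accessibility: uRu, uRv, vRv, vRw, wRw

Satisfiable (open branch found)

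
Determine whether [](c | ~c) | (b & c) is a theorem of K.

Yes, valid

Tableau for the negation ~([](c | ~c) | (b & c)):
1. ~([](c | ~c) | (b & c)), w0
2. ~[](c | ~c), w0   [~|-rule on 1]
3. ~(b & c), w0   [~|-rule on 1]
4. ~c, w0   [~&-rule on 3 (branches; this branch)]
5. ~(c | ~c), w1   [~[]-rule on 2: fresh world w1, w0Rw1]
6. ~c, w1   [~|-rule on 5]
7. c, w1   [~|-rule on 5]
Accessibility: w0Rw1
Branch closes: c and ~c both at w1.
All branches of the negation close; one closing branch shown above.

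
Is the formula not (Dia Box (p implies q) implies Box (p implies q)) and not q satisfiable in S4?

1. not (Dia Box (p implies q) implies Box (p implies q)) and not q, w0
2. not (Dia Box (p implies q) implies Box (p implies q)), w0
3. not q, w0
4. Dia Box (p implies q), w0
5. not Box (p implies q), w0
6. Box (p implies q), w1
7. p implies q, w1
8. q, w1
9. not (p implies q), w2
10. p, w2
11. not q, w2
Accessibility: w0Rw0, w0Rw1, w0Rw2, w1Rw1, w2Rw2

Satisfiable (open branch found)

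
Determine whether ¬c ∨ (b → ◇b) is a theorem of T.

Yes, valid

Tableau for the negation ¬(¬c ∨ (b → ◇b)):
1. ¬(¬c ∨ (b → ◇b)), u
2. c, u
3. ¬(b → ◇b), u
4. b, u
5. ¬◇b, u
6. ¬b, u
Accessibility: uRu
Branch closes: b and ¬b both at u.
Every branch of the negation's tableau closes; the branch above is one of them.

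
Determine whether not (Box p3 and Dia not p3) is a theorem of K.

Valid

Tableau for the negation Box p3 and Dia not p3:
1. Box p3 and Dia not p3, 0
2. Box p3, 0   [and-rule on 1]
3. Dia not p3, 0   [and-rule on 1]
4. not p3, 1   [Dia-rule on 3: fresh world 1, 0R1]
5. p3, 1   [Box-rule on 2 via 0R1]
Accessibility: 0R1
Branch closes: p3 and not p3 both at 1.
Every branch of the negation's tableau closes; the branch above is one of them.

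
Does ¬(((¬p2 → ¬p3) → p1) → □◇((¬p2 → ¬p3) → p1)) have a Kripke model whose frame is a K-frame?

1. ¬(((¬p2 → ¬p3) → p1) → □◇((¬p2 → ¬p3) → p1)), u
2. (¬p2 → ¬p3) → p1, u
3. ¬□◇((¬p2 → ¬p3) → p1), u
4. p1, u
5. ¬◇((¬p2 → ¬p3) → p1), v
Accessibility: uRv

Satisfiable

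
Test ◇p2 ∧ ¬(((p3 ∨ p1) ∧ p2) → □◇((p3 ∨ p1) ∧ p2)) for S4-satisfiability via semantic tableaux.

Satisfiable

1. ◇p2 ∧ ¬(((p3 ∨ p1) ∧ p2) → □◇((p3 ∨ p1) ∧ p2)), u
2. ◇p2, u   [∧-rule on 1]
3. ¬(((p3 ∨ p1) ∧ p2) → □◇((p3 ∨ p1) ∧ p2)), u   [∧-rule on 1]
4. (p3 ∨ p1) ∧ p2, u   [¬→-rule on 3]
5. ¬□◇((p3 ∨ p1) ∧ p2), u   [¬→-rule on 3]
6. p3 ∨ p1, u   [∧-rule on 4]
7. p2, u   [∧-rule on 4]
8. p1, u   [∨-rule on 6 (branches; this branch)]
9. p2, v   [◇-rule on 2: fresh world v, uRv]
10. ¬◇((p3 ∨ p1) ∧ p2), w   [¬□-rule on 5: fresh world w, uRw]
11. ¬((p3 ∨ p1) ∧ p2), w   [¬◇-rule on 10 via wRw]
12. ¬p2, w   [¬∧-rule on 11 (branches; this branch)]
Accessibility: uRu, uRv, uRw, vRv, wRw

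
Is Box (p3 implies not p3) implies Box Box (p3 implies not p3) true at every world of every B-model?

No, not valid

Tableau for the negation not (Box (p3 implies not p3) implies Box Box (p3 implies not p3)):
1. not (Box (p3 implies not p3) implies Box Box (p3 implies not p3)), 0
2. Box (p3 implies not p3), 0
3. not Box Box (p3 implies not p3), 0
4. p3 implies not p3, 0
5. not p3, 0
6. not Box (p3 implies not p3), 1
7. p3 implies not p3, 1
8. not p3, 1
9. not (p3 implies not p3), 2
10. p3, 2
Accessibility: 0R0, 0R1, 1R0, 1R1, 1R2, 2R1, 2R2
The negation has an open branch (countermodel exists).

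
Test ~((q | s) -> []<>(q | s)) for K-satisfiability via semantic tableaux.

1. ~((q | s) -> []<>(q | s)), w0
2. q | s, w0
3. ~[]<>(q | s), w0
4. s, w0
5. ~<>(q | s), w1
Accessibility: w0Rw1

Satisfiable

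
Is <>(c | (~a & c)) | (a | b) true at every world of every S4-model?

Not valid

Tableau for the negation ~(<>(c | (~a & c)) | (a | b)):
1. ~(<>(c | (~a & c)) | (a | b)), w0
2. ~<>(c | (~a & c)), w0
3. ~(a | b), w0
4. ~a, w0
5. ~b, w0
6. ~(c | (~a & c)), w0
7. ~c, w0
8. ~(~a & c), w0
Accessibility: w0Rw0
The negation has an open branch (countermodel exists).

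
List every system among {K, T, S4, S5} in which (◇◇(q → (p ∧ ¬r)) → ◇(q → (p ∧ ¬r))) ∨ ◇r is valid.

T-tableau for the negation ¬((◇◇(q → (p ∧ ¬r)) → ◇(q → (p ∧ ¬r))) ∨ ◇r):
1. ¬((◇◇(q → (p ∧ ¬r)) → ◇(q → (p ∧ ¬r))) ∨ ◇r), w0
2. ¬(◇◇(q → (p ∧ ¬r)) → ◇(q → (p ∧ ¬r))), w0
3. ¬◇r, w0
4. ◇◇(q → (p ∧ ¬r)), w0
5. ¬◇(q → (p ∧ ¬r)), w0
6. ¬r, w0
7. ¬(q → (p ∧ ¬r)), w0
8. q, w0
9. ¬(p ∧ ¬r), w0
10. ¬p, w0
11. ◇(q → (p ∧ ¬r)), w1
12. ¬r, w1
13. ¬(q → (p ∧ ¬r)), w1
14. q, w1
15. ¬(p ∧ ¬r), w1
16. ¬p, w1
17. q → (p ∧ ¬r), w2
18. p ∧ ¬r, w2
19. p, w2
20. ¬r, w2
Accessibility: w0Rw0, w0Rw1, w1Rw1, w1Rw2, w2Rw2
Complete open branch: countermodel on a T-frame, so not valid in T, nor in K (the same frame is also a K-frame).
S4-tableau for the negation ¬((◇◇(q → (p ∧ ¬r)) → ◇(q → (p ∧ ¬r))) ∨ ◇r):
1. ¬((◇◇(q → (p ∧ ¬r)) → ◇(q → (p ∧ ¬r))) ∨ ◇r), w0
2. ¬(◇◇(q → (p ∧ ¬r)) → ◇(q → (p ∧ ¬r))), w0
3. ¬◇r, w0
4. ◇◇(q → (p ∧ ¬r)), w0
5. ¬◇(q → (p ∧ ¬r)), w0
6. ¬r, w0
7. ¬(q → (p ∧ ¬r)), w0
8. q, w0
9. ¬(p ∧ ¬r), w0
10. ¬p, w0
11. ◇(q → (p ∧ ¬r)), w1
12. ¬r, w1
13. ¬(q → (p ∧ ¬r)), w1
14. q, w1
15. ¬(p ∧ ¬r), w1
16. ¬p, w1
17. q → (p ∧ ¬r), w2
18. ¬r, w2
19. ¬(q → (p ∧ ¬r)), w2
20. q, w2
21. ¬(p ∧ ¬r), w2
22. p ∧ ¬r, w2
23. p, w2
24. r, w2
Accessibility: w0Rw0, w0Rw1, w0Rw2, w1Rw1, w1Rw2, w2Rw2
Branch closes: r and ¬r both at w2.
Every branch closes (one shown): valid in S4, hence also in S5 (every theorem of S4 is a theorem of S5).

S4, S5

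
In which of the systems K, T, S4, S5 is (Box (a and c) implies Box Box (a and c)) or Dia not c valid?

S4, S5

T-tableau for the negation not ((Box (a and c) implies Box Box (a and c)) or Dia not c):
1. not ((Box (a and c) implies Box Box (a and c)) or Dia not c), u
2. not (Box (a and c) implies Box Box (a and c)), u
3. not Dia not c, u
4. Box (a and c), u
5. not Box Box (a and c), u
6. c, u
7. a and c, u
8. a, u
9. not Box (a and c), v
10. c, v
11. a and c, v
12. a, v
13. not (a and c), w
14. not c, w
Accessibility: uRu, uRv, vRv, vRw, wRw
Complete open branch: countermodel on a T-frame, so not valid in T, nor in K (the same frame is also a K-frame).
S4-tableau for the negation not ((Box (a and c) implies Box Box (a and c)) or Dia not c):
1. not ((Box (a and c) implies Box Box (a and c)) or Dia not c), u
2. not (Box (a and c) implies Box Box (a and c)), u
3. not Dia not c, u
4. Box (a and c), u
5. not Box Box (a and c), u
6. c, u
7. a and c, u
8. a, u
9. not Box (a and c), v
10. c, v
11. a and c, v
12. a, v
13. not (a and c), w
14. c, w
15. a and c, w
16. a, w
17. not c, w
Accessibility: uRu, uRv, uRw, vRv, vRw, wRw
Branch closes: c and not c both at w.
Every branch closes (one shown): valid in S4, hence also in S5 (every theorem of S4 is a theorem of S5).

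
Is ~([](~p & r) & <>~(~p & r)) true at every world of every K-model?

Tableau for the negation [](~p & r) & <>~(~p & r):
1. [](~p & r) & <>~(~p & r), w0
2. [](~p & r), w0   [&-rule on 1]
3. <>~(~p & r), w0   [&-rule on 1]
4. ~(~p & r), w1   [<>-rule on 3: fresh world w1, w0Rw1]
5. ~p & r, w1   [[]-rule on 2 via w0Rw1]
6. ~p, w1   [&-rule on 5]
7. r, w1   [&-rule on 5]
8. ~r, w1   [~&-rule on 4 (branches; this branch)]
Accessibility: w0Rw1
Branch closes: r and ~r both at w1.
All branches of the negation close; one closing branch shown above.

Valid in K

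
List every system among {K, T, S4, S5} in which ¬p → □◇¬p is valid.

S5

S5-tableau for the negation ¬(¬p → □◇¬p):
1. ¬(¬p → □◇¬p), u
2. ¬p, u
3. ¬□◇¬p, u
4. ¬◇¬p, v
5. p, u
Accessibility: uRu, uRv, vRu, vRv
Branch closes: p and ¬p both at u.
Every branch closes (one shown): valid in S5.
S4-tableau for the negation ¬(¬p → □◇¬p):
1. ¬(¬p → □◇¬p), u
2. ¬p, u
3. ¬□◇¬p, u
4. ¬◇¬p, v
5. p, v
Accessibility: uRu, uRv, vRv
Complete open branch: countermodel on an S4-frame, so not valid in S4, nor in K, T (the same frame is also a K-frame and a T-frame).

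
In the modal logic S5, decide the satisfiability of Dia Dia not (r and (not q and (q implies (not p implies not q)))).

Satisfiable (open branch found)

1. Dia Dia not (r and (not q and (q implies (not p implies not q)))), u
2. Dia not (r and (not q and (q implies (not p implies not q)))), v
3. not (r and (not q and (q implies (not p implies not q)))), w
4. not (not q and (q implies (not p implies not q))), w
5. not (q implies (not p implies not q)), w
6. q, w
7. not (not p implies not q), w
8. not p, w
Accessibility: uRu, uRv, uRw, vRu, vRv, vRw, wRu, wRv, wRw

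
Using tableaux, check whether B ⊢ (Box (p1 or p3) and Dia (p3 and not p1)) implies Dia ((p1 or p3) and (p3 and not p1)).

Tableau for the negation not ((Box (p1 or p3) and Dia (p3 and not p1)) implies Dia ((p1 or p3) and (p3 and not p1))):
1. not ((Box (p1 or p3) and Dia (p3 and not p1)) implies Dia ((p1 or p3) and (p3 and not p1))), u
2. Box (p1 or p3) and Dia (p3 and not p1), u   [neg-implies-rule on 1]
3. not Dia ((p1 or p3) and (p3 and not p1)), u   [neg-implies-rule on 1]
4. Box (p1 or p3), u   [and-rule on 2]
5. Dia (p3 and not p1), u   [and-rule on 2]
6. not ((p1 or p3) and (p3 and not p1)), u   [neg-Dia-rule on 3 via uRu]
7. p1 or p3, u   [Box-rule on 4 via uRu]
8. not (p3 and not p1), u   [neg-and-rule on 6 (branches; this branch)]
9. p3, u   [or-rule on 7 (branches; this branch)]
10. p1, u   [neg-and-rule on 8 (branches; this branch)]
11. p3 and not p1, v   [Dia-rule on 5: fresh world v, uRv]
12. p3, v   [and-rule on 11]
13. not p1, v   [and-rule on 11]
14. not ((p1 or p3) and (p3 and not p1)), v   [neg-Dia-rule on 3 via uRv]
15. p1 or p3, v   [Box-rule on 4 via uRv]
16. not (p3 and not p1), v   [neg-and-rule on 14 (branches; this branch)]
17. p1, v   [neg-and-rule on 16 (branches; this branch)]
Accessibility: uRu, uRv, vRu, vRv
Branch closes: p1 and not p1 both at v.
All branches of the negation close; one closing branch shown above.

Valid in B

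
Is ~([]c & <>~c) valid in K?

Tableau for the negation []c & <>~c:
1. []c & <>~c, w0
2. []c, w0   [&-rule on 1]
3. <>~c, w0   [&-rule on 1]
4. ~c, w1   [<>-rule on 3: fresh world w1, w0Rw1]
5. c, w1   [[]-rule on 2 via w0Rw1]
Accessibility: w0Rw1
Branch closes: c and ~c both at w1.
All branches of the negation close; one closing branch shown above.

Yes, valid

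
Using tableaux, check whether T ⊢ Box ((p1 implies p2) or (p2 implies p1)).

Valid

Tableau for the negation not Box ((p1 implies p2) or (p2 implies p1)):
1. not Box ((p1 implies p2) or (p2 implies p1)), u
2. not ((p1 implies p2) or (p2 implies p1)), v
3. not (p1 implies p2), v
4. not (p2 implies p1), v
5. p1, v
6. not p2, v
7. p2, v
8. not p1, v
Accessibility: uRu, uRv, vRv
Branch closes: p2 and not p2 both at v.
All branches of the negation close; one closing branch shown above.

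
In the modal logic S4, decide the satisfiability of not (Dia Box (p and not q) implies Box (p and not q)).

Yes, satisfiable

1. not (Dia Box (p and not q) implies Box (p and not q)), w0
2. Dia Box (p and not q), w0
3. not Box (p and not q), w0
4. Box (p and not q), w1
5. p and not q, w1
6. p, w1
7. not q, w1
8. not (p and not q), w2
9. q, w2
Accessibility: w0Rw0, w0Rw1, w0Rw2, w1Rw1, w2Rw2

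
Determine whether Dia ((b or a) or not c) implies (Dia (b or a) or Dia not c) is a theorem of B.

Yes, valid

Tableau for the negation not (Dia ((b or a) or not c) implies (Dia (b or a) or Dia not c)):
1. not (Dia ((b or a) or not c) implies (Dia (b or a) or Dia not c)), u
2. Dia ((b or a) or not c), u   [neg-implies-rule on 1]
3. not (Dia (b or a) or Dia not c), u   [neg-implies-rule on 1]
4. not Dia (b or a), u   [neg-or-rule on 3]
5. not Dia not c, u   [neg-or-rule on 3]
6. not (b or a), u   [neg-Dia-rule on 4 via uRu]
7. not b, u   [neg-or-rule on 6]
8. not a, u   [neg-or-rule on 6]
9. c, u   [neg-Dia-rule on 5 via uRu]
10. (b or a) or not c, v   [Dia-rule on 2: fresh world v, uRv]
11. not (b or a), v   [neg-Dia-rule on 4 via uRv]
12. not b, v   [neg-or-rule on 11]
13. not a, v   [neg-or-rule on 11]
14. c, v   [neg-Dia-rule on 5 via uRv]
15. b or a, v   [or-rule on 10 (branches; this branch)]
16. a, v   [or-rule on 15 (branches; this branch)]
Accessibility: uRu, uRv, vRu, vRv
Branch closes: a and not a both at v.
Every branch of the negation's tableau closes; the branch above is one of them.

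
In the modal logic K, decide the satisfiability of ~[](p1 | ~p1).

1. ~[](p1 | ~p1), 0
2. ~(p1 | ~p1), 1
3. ~p1, 1
4. p1, 1
Accessibility: 0R1
Branch closes: p1 and ~p1 both at 1.
(One branch shown.) All branches close.

Unsatisfiable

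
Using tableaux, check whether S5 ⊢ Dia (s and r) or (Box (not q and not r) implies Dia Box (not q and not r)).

Tableau for the negation not (Dia (s and r) or (Box (not q and not r) implies Dia Box (not q and not r))):
1. not (Dia (s and r) or (Box (not q and not r) implies Dia Box (not q and not r))), w0
2. not Dia (s and r), w0
3. not (Box (not q and not r) implies Dia Box (not q and not r)), w0
4. Box (not q and not r), w0
5. not Dia Box (not q and not r), w0
6. not (s and r), w0
7. not q and not r, w0
8. not q, w0
9. not r, w0
10. not Box (not q and not r), w0
11. not (not q and not r), w1
12. not (s and r), w1
13. not q and not r, w1
14. not q, w1
15. not r, w1
16. not Box (not q and not r), w1
17. r, w1
Accessibility: w0Rw0, w0Rw1, w1Rw0, w1Rw1
Branch closes: r and not r both at w1.
Every branch of the negation's tableau closes; the branch above is one of them.

Yes, valid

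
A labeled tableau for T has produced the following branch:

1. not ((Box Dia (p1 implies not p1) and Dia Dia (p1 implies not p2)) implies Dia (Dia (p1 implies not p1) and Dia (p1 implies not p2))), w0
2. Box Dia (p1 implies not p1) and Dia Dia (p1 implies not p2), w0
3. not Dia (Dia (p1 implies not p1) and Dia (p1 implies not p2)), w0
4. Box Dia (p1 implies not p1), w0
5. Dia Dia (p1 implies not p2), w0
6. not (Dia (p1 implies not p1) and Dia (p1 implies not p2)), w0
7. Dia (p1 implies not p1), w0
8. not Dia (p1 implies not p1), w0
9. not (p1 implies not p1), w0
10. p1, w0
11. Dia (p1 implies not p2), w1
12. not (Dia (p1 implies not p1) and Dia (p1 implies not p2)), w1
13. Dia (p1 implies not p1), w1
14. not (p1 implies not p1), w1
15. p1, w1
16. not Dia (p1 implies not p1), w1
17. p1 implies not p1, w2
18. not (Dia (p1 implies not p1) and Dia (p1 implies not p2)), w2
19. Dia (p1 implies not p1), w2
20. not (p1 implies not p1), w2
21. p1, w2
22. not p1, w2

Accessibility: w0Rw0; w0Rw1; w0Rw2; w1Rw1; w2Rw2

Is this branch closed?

Both p1 and not p1 appear at w2.

Closed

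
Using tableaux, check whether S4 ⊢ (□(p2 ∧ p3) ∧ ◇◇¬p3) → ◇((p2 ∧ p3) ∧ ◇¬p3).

Tableau for the negation ¬((□(p2 ∧ p3) ∧ ◇◇¬p3) → ◇((p2 ∧ p3) ∧ ◇¬p3)):
1. ¬((□(p2 ∧ p3) ∧ ◇◇¬p3) → ◇((p2 ∧ p3) ∧ ◇¬p3)), u
2. □(p2 ∧ p3) ∧ ◇◇¬p3, u   [¬→-rule on 1]
3. ¬◇((p2 ∧ p3) ∧ ◇¬p3), u   [¬→-rule on 1]
4. □(p2 ∧ p3), u   [∧-rule on 2]
5. ◇◇¬p3, u   [∧-rule on 2]
6. ¬((p2 ∧ p3) ∧ ◇¬p3), u   [¬◇-rule on 3 via uRu]
7. p2 ∧ p3, u   [□-rule on 4 via uRu]
8. p2, u   [∧-rule on 7]
9. p3, u   [∧-rule on 7]
10. ¬◇¬p3, u   [¬∧-rule on 6 (branches; this branch)]
11. ◇¬p3, v   [◇-rule on 5: fresh world v, uRv]
12. ¬((p2 ∧ p3) ∧ ◇¬p3), v   [¬◇-rule on 3 via uRv]
13. p2 ∧ p3, v   [□-rule on 4 via uRv]
14. p2, v   [∧-rule on 13]
15. p3, v   [∧-rule on 13]
16. ¬◇¬p3, v   [¬∧-rule on 12 (branches; this branch)]
17. ¬p3, w   [◇-rule on 11: fresh world w, vRw]
18. ¬((p2 ∧ p3) ∧ ◇¬p3), w   [¬◇-rule on 3 via uRw]
19. p2 ∧ p3, w   [□-rule on 4 via uRw]
20. p2, w   [∧-rule on 19]
21. p3, w   [∧-rule on 19]
Accessibility: uRu, uRv, uRw, vRv, vRw, wRw
Branch closes: p3 and ¬p3 both at w.
All branches of the negation close; one closing branch shown above.

Valid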